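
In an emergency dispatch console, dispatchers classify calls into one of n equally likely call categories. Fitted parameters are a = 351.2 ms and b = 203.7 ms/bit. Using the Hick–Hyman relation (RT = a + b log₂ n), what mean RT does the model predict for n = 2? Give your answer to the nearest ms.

log₂(2) = 1 bits, so RT = 351.2 + 203.7 × 1 ≈ 554.900 ms.

555 ms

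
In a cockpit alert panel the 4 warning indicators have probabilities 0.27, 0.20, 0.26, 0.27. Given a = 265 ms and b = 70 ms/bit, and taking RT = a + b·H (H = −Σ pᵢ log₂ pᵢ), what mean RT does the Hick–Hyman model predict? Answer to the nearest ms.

404 ms

Entropy contributions −pᵢ log₂ pᵢ: 0.5100, 0.4644, 0.5053, 0.5100; sum H = 1.9897 bits.
RT = a + bH = 265 + 70·1.9897 = 404.28 ms.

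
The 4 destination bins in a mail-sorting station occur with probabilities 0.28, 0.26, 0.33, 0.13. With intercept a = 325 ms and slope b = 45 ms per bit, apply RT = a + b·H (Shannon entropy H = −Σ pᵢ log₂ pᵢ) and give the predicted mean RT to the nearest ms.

412 ms

H = 0.28·log₂(1/0.28) + 0.26·log₂(1/0.26) + 0.33·log₂(1/0.33) + 0.13·log₂(1/0.13) = 1.9300 bits.
RT = 325 + 45 × 1.9300 = 411.85 ms.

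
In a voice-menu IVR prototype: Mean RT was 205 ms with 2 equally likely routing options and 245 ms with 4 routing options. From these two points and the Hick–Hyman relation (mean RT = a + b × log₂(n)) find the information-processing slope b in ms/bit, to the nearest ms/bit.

40 ms/bit

The slope on a log₂ axis is (245 − 205) / (2 − 1) = 40 ms/bit.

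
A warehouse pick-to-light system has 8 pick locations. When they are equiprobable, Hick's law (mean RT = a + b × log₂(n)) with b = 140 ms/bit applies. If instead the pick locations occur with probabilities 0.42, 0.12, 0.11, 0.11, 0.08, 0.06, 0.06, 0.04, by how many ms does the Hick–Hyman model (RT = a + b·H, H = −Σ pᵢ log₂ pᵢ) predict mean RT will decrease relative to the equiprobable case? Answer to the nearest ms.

Equiprobable entropy H₀ = log₂ 8 = 3.0000 bits.
Skewed entropy H = −Σ pᵢ log₂ pᵢ = 2.5576 bits.
ΔRT = b·(H₀ − H) = 140 × 0.4424 = 61.93 ms.

62 ms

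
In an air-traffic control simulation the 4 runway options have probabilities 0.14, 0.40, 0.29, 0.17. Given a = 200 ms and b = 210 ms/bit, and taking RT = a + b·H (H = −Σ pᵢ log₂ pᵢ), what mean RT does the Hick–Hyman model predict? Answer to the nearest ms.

594 ms

Entropy contributions −pᵢ log₂ pᵢ: 0.3971, 0.5288, 0.5179, 0.4346; sum H = 1.8784 bits.
RT = a + bH = 200 + 210·1.8784 = 594.46 ms.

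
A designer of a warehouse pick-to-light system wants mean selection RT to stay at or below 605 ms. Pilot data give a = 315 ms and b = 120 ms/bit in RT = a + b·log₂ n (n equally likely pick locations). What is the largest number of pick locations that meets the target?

5

120·log₂ n ≤ 605 − 315 = 290, giving log₂ n ≤ 2.4167 and n ≤ 5.339. The largest whole number is 5.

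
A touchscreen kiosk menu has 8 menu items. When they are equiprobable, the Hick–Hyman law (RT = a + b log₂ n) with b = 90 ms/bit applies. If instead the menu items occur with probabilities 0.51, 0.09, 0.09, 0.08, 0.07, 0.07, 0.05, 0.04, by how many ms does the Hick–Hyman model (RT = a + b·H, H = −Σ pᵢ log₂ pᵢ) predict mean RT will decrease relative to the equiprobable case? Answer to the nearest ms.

58 ms

Equiprobable entropy H₀ = log₂ 8 = 3.0000 bits.
Skewed entropy H = −Σ pᵢ log₂ pᵢ = 2.3512 bits.
ΔRT = b·(H₀ − H) = 90 × 0.6488 = 58.39 ms.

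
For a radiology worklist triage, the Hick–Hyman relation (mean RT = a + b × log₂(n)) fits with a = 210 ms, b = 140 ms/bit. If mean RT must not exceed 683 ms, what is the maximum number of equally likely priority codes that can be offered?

Set 210 + 140·log₂ n ≤ 683 → log₂ n ≤ (683 − 210)/140 = 3.3786.
So n ≤ 2^3.3786 = 10.400; the largest integer n is 10.

10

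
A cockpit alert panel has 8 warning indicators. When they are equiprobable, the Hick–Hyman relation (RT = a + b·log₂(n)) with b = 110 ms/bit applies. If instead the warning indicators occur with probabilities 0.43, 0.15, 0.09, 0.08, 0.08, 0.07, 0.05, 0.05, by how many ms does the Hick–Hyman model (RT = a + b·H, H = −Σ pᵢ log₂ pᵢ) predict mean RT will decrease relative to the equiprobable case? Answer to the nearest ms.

The RT saving is b·ΔH. Equiprobable H₀ = log₂(8) = 3.0000 bits; with the given probabilities H = 2.5305 bits.
b·(H₀ − H) = 110 × (3.0000 − 2.5305) = 51.64 ms.

52 ms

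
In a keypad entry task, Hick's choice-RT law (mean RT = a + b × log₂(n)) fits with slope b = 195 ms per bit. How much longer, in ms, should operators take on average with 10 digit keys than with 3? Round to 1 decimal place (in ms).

Only the slope matters, since a is common to both: ΔRT = b·log₂(n₂/n₁).
log₂(10) − log₂(3) = 3.3219 − 1.5850 = 1.7370.
ΔRT = 195 × 1.7370 = 338.708 ms.

338.7 ms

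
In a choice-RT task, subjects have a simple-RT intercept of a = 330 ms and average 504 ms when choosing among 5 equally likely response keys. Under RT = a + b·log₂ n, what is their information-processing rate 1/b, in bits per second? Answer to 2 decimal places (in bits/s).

b = (504 − 330)/log₂ 5 = 174/2.3219 = 74.938 ms per bit = 0.07494 s/bit; the reciprocal is 13.344 bits/s.

13.34 bits/s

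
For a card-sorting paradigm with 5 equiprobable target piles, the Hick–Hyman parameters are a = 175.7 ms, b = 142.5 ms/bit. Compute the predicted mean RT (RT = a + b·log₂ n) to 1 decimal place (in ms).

506.6 ms

log₂(5) = 2.3219 bits, so RT = 175.7 + 142.5 × 2.3219 ≈ 506.575 ms.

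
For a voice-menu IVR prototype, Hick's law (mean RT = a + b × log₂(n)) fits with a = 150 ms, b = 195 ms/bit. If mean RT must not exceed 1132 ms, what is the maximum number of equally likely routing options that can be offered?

32

195·log₂ n ≤ 1132 − 150 = 982, giving log₂ n ≤ 5.0359 and n ≤ 32.806. The largest whole number is 32.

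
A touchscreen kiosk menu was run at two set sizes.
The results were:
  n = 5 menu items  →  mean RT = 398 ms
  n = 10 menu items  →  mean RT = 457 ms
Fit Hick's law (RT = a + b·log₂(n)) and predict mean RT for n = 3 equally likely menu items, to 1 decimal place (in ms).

Fit slope and intercept:
  b = (457 − 398) / (log₂ 10 − log₂ 5) = 59 / (3.3219 − 2.3219) = 59.000 ms/bit
  a = 398 − 59.000 × 2.3219 = 261.006 ms
Then RT(3) = 261.006 + 59.000 × log₂ 3 = 261.006 + 59.000 × 1.5850 ≈ 354.519 ms.

354.5 ms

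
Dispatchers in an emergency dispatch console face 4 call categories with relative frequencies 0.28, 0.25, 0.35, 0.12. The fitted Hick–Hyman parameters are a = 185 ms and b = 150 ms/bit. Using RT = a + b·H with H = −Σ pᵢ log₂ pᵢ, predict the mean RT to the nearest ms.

472 ms

H = 0.28·log₂(1/0.28) + 0.25·log₂(1/0.25) + 0.35·log₂(1/0.35) + 0.12·log₂(1/0.12) = 1.9114 bits.
RT = 185 + 150 × 1.9114 = 471.71 ms.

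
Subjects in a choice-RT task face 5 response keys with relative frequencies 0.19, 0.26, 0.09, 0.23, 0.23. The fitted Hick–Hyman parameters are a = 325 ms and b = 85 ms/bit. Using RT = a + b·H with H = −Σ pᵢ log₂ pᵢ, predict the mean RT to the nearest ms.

H = 0.19·log₂(1/0.19) + 0.26·log₂(1/0.26) + 0.09·log₂(1/0.09) + 0.23·log₂(1/0.23) + 0.23·log₂(1/0.23) = 2.2485 bits.
RT = 325 + 85 × 2.2485 = 516.12 ms.

516 ms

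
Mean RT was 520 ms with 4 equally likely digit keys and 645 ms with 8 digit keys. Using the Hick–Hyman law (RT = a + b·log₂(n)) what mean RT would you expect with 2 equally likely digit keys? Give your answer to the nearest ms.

395 ms

With log₂ n on the abscissa the relation is linear; from the two conditions:
  b = (645 − 520) / (log₂ 8 − log₂ 4) = 125 / (3 − 2) = 125 ms/bit
  a = 520 − 125 × 2 = 270 ms
Then RT(2) = 270 + 125 × log₂ 2 = 270 + 125 × 1 ≈ 395.000 ms.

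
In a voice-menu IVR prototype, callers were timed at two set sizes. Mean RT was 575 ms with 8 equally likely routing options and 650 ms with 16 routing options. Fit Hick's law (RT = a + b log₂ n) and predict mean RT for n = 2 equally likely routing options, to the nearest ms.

425 ms

Fit slope and intercept:
  b = (650 − 575) / (log₂ 16 − log₂ 8) = 75 / (4 − 3) = 75 ms/bit
  a = 575 − 75 × 3 = 350 ms
Then RT(2) = 350 + 75 × log₂ 2 = 350 + 75 × 1 ≈ 425.000 ms.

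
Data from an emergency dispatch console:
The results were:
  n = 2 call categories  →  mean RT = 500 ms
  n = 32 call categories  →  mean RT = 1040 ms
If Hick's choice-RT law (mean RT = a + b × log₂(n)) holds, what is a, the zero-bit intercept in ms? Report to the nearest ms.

365 ms

b = (RT₂ − RT₁)/(log₂ n₂ − log₂ n₁) = (1040 − 500)/(5 − 1) = 135 ms/bit.
Intercept: a = 500 − 135·log₂(2) = 365.000 ms.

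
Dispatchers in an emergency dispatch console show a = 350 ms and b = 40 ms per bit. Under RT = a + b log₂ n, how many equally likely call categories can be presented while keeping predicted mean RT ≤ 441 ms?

Set 350 + 40·log₂ n ≤ 441 → log₂ n ≤ (441 − 350)/40 = 2.2750.
So n ≤ 2^2.2750 = 4.840; the largest integer n is 4.

4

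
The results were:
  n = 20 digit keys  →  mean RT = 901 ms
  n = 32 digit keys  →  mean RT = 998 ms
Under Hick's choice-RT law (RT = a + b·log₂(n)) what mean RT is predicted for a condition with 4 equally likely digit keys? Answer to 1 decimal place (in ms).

568.8 ms

With log₂ n on the abscissa the relation is linear; from the two conditions:
  b = (998 − 901) / (log₂ 32 − log₂ 20) = 97 / (5 − 4.3219) = 143.053 ms/bit
  a = 901 − 143.053 × 4.3219 = 282.737 ms
Then RT(4) = 282.737 + 143.053 × log₂ 4 = 282.737 + 143.053 × 2 ≈ 568.842 ms.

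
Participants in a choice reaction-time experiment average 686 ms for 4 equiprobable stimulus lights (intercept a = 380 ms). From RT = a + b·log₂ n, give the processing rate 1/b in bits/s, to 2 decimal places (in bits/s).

6.54 bits/s

b = (686 − 380)/log₂ 4 = 306/2 = 153.000 ms per bit = 0.15300 s/bit; the reciprocal is 6.536 bits/s.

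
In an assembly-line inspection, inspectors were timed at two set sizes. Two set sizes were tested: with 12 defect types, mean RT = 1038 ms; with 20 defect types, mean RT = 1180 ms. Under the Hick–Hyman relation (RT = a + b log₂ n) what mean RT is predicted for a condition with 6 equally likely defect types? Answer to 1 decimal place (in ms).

845.3 ms

Fit slope and intercept:
  b = (1180 − 1038) / (log₂ 20 − log₂ 12) = 142 / (4.3219 − 3.5850) = 192.682 ms/bit
  a = 1038 − 192.682 × 3.5850 = 347.242 ms
Then RT(6) = 347.242 + 192.682 × log₂ 6 = 347.242 + 192.682 × 2.5850 ≈ 845.318 ms.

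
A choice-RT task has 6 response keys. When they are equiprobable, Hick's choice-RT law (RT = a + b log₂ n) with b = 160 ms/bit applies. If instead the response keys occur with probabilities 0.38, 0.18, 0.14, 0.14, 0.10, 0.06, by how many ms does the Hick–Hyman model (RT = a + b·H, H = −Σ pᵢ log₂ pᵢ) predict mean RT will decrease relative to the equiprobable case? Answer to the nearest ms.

38 ms

The RT saving is b·ΔH. Equiprobable H₀ = log₂(6) = 2.5850 bits; with the given probabilities H = 2.3457 bits.
b·(H₀ − H) = 160 × (2.5850 − 2.3457) = 38.28 ms.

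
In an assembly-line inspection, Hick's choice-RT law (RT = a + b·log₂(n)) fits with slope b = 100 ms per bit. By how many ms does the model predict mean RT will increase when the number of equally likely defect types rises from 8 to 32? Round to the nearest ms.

200 ms

The intercept a cancels: ΔRT = b·(log₂ n₂ − log₂ n₁) = b·log₂(n₂/n₁).
log₂(32) − log₂(8) = log₂(32/8) = log₂(4) = 2.
ΔRT = 100 × 2.0000 = 200.000 ms.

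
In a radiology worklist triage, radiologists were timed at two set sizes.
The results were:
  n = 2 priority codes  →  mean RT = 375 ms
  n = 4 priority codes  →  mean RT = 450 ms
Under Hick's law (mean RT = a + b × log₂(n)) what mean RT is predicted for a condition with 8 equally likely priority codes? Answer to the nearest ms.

525 ms

RT is linear in log₂ n, so two points fix the line:
  b = (450 − 375) / (log₂ 4 − log₂ 2) = 75 / (2 − 1) = 75 ms/bit
  a = 375 − 75 × 1 = 300 ms
Then RT(8) = 300 + 75 × log₂ 8 = 300 + 75 × 3 ≈ 525.000 ms.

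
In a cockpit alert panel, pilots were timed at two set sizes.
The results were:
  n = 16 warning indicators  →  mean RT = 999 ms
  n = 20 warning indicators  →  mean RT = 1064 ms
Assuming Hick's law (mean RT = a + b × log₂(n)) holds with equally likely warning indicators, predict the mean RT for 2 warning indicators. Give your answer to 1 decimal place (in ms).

Solve the two-equation system in a and b:
  b = (1064 − 999) / (log₂ 20 − log₂ 16) = 65 / (4.3219 − 4) = 201.908 ms/bit
  a = 999 − 201.908 × 4 = 191.366 ms
Then RT(2) = 191.366 + 201.908 × log₂ 2 = 191.366 + 201.908 × 1 ≈ 393.275 ms.

393.3 ms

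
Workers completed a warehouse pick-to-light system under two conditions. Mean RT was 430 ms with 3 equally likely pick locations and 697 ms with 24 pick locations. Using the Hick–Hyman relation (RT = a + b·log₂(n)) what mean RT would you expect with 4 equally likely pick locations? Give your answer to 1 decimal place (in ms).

466.9 ms

With log₂ n on the abscissa the relation is linear; from the two conditions:
  b = (697 − 430) / (log₂ 24 − log₂ 3) = 267 / (4.5850 − 1.5850) = 89.000 ms/bit
  a = 430 − 89.000 × 1.5850 = 288.938 ms
Then RT(4) = 288.938 + 89.000 × log₂ 4 = 288.938 + 89.000 × 2 ≈ 466.938 ms.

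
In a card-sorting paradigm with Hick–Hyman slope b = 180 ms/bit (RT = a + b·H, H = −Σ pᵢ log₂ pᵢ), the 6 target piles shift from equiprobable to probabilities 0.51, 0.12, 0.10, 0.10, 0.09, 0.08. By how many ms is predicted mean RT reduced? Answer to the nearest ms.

82 ms

Equiprobable entropy H₀ = log₂ 6 = 2.5850 bits.
Skewed entropy H = −Σ pᵢ log₂ pᵢ = 2.1310 bits.
ΔRT = b·(H₀ − H) = 180 × 0.4539 = 81.71 ms.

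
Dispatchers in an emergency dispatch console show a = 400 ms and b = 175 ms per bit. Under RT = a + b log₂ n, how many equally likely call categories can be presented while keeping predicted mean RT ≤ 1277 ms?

32

Set 400 + 175·log₂ n ≤ 1277 → log₂ n ≤ (1277 − 400)/175 = 5.0114.
So n ≤ 2^5.0114 = 32.255; the largest integer n is 32.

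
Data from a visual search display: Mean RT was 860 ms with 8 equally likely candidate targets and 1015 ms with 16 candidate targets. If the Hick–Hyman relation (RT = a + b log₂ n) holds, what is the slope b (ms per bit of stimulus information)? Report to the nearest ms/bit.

Slope: b = (1015 − 860) / (log₂ 16 − log₂ 8) = 155/1.0000 = 155 ms/bit.

155 ms/bit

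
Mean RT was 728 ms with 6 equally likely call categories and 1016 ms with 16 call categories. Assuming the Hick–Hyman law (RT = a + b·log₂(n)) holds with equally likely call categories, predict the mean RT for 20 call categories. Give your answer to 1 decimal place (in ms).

1081.5 ms

Fit slope and intercept:
  b = (1016 − 728) / (log₂ 16 − log₂ 6) = 288 / (4 − 2.5850) = 203.528 ms/bit
  a = 728 − 203.528 × 2.5850 = 201.887 ms
Then RT(20) = 201.887 + 203.528 × log₂ 20 = 201.887 + 203.528 × 4.3219 ≈ 1081.521 ms.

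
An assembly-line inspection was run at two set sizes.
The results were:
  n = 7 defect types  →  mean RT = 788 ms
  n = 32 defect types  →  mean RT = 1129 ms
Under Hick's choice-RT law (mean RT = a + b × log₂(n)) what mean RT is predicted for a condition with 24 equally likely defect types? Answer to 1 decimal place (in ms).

1064.5 ms

RT is linear in log₂ n, so two points fix the line:
  b = (1129 − 788) / (log₂ 32 − log₂ 7) = 341 / (5 − 2.8074) = 155.520 ms/bit
  a = 788 − 155.520 × 2.8074 = 351.400 ms
Then RT(24) = 351.400 + 155.520 × log₂ 24 = 351.400 + 155.520 × 4.5850 ≈ 1064.453 ms.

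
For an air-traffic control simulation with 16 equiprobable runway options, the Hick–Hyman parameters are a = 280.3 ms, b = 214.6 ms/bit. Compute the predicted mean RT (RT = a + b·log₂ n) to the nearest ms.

1139 ms

log₂(16) = 4 bits, so RT = 280.3 + 214.6 × 4 ≈ 1138.700 ms.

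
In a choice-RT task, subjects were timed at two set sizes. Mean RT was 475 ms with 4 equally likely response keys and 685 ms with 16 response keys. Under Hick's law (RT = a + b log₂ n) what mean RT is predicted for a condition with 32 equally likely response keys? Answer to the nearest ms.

790 ms

Solve the two-equation system in a and b:
  b = (685 − 475) / (log₂ 16 − log₂ 4) = 210 / (4 − 2) = 105 ms/bit
  a = 475 − 105 × 2 = 265 ms
Then RT(32) = 265 + 105 × log₂ 32 = 265 + 105 × 5 ≈ 790.000 ms.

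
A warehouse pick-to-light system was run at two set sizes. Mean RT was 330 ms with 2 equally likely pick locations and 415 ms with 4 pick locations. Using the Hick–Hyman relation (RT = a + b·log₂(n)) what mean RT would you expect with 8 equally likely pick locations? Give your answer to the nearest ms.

Solve the two-equation system in a and b:
  b = (415 − 330) / (log₂ 4 − log₂ 2) = 85 / (2 − 1) = 85 ms/bit
  a = 330 − 85 × 1 = 245 ms
Then RT(8) = 245 + 85 × log₂ 8 = 245 + 85 × 3 ≈ 500.000 ms.

500 ms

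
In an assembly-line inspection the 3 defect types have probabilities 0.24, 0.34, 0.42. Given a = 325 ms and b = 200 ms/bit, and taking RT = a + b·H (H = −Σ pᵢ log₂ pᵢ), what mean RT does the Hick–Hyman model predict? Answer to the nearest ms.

Entropy contributions −pᵢ log₂ pᵢ: 0.4941, 0.5292, 0.5256; sum H = 1.5490 bits.
RT = a + bH = 325 + 200·1.5490 = 634.79 ms.

635 ms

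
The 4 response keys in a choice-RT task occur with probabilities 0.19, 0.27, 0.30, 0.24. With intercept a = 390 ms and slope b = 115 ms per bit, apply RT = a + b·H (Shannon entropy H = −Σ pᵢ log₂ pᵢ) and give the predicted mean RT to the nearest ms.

Entropy contributions −pᵢ log₂ pᵢ: 0.4552, 0.5100, 0.5211, 0.4941; sum H = 1.9805 bits.
RT = a + bH = 390 + 115·1.9805 = 617.75 ms.

618 ms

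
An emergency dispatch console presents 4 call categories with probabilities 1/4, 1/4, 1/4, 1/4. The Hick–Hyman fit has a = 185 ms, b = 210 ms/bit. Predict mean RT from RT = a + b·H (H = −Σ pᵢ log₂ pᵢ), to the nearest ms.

H = −Σ pᵢ log₂ pᵢ = 0.25·2 + 0.25·2 + 0.25·2 + 0.25·2 = 2.000 bits.
RT = 185 + 210 × 2.000 = 605.00 ms.

605 ms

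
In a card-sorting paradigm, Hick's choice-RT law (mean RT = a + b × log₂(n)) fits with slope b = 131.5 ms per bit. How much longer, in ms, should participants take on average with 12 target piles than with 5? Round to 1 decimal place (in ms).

166.1 ms

ΔRT = (a + b log₂ n₂) − (a + b log₂ n₁) = b·(log₂ n₂ − log₂ n₁).
log₂(12) − log₂(5) = 3.5850 − 2.3219 = 1.2630.
ΔRT = 131.5 × 1.2630 = 166.089 ms.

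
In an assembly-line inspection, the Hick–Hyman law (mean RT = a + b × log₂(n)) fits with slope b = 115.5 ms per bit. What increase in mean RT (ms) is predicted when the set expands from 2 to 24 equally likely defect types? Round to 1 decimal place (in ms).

414.1 ms

Only the slope matters, since a is common to both: ΔRT = b·log₂(n₂/n₁).
log₂(24) − log₂(2) = 4.5850 − 1 = 3.5850.
ΔRT = 115.5 × 3.5850 = 414.063 ms.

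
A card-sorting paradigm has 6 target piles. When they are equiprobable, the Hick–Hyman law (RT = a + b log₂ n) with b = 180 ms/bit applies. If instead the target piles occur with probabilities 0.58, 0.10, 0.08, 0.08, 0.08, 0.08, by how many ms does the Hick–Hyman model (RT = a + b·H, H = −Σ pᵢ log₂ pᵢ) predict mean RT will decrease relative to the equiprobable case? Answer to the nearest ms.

114 ms

The RT saving is b·ΔH. Equiprobable H₀ = log₂(6) = 2.5850 bits; with the given probabilities H = 1.9540 bits.
b·(H₀ − H) = 180 × (2.5850 − 1.9540) = 113.57 ms.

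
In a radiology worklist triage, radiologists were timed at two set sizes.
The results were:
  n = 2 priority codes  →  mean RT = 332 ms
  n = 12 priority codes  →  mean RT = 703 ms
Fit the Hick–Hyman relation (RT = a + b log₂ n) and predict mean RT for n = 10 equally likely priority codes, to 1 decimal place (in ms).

Fit slope and intercept:
  b = (703 − 332) / (log₂ 12 − log₂ 2) = 371 / (3.5850 − 1) = 143.522 ms/bit
  a = 332 − 143.522 × 1 = 188.478 ms
Then RT(10) = 188.478 + 143.522 × log₂ 10 = 188.478 + 143.522 × 3.3219 ≈ 665.249 ms.

665.2 ms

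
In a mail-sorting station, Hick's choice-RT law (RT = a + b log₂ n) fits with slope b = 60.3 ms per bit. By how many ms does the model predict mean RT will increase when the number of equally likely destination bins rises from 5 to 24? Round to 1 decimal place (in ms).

136.5 ms

The intercept a cancels: ΔRT = b·(log₂ n₂ − log₂ n₁) = b·log₂(n₂/n₁).
log₂(24) − log₂(5) = 4.5850 − 2.3219 = 2.2630.
ΔRT = 60.3 × 2.2630 = 136.461 ms.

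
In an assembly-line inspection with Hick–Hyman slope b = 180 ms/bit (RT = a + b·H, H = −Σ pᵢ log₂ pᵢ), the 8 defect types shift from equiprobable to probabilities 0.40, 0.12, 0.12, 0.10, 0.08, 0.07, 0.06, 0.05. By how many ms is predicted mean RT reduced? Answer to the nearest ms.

Equiprobable entropy H₀ = log₂ 8 = 3.0000 bits.
Skewed entropy H = −Σ pᵢ log₂ pᵢ = 2.6148 bits.
ΔRT = b·(H₀ − H) = 180 × 0.3852 = 69.34 ms.

69 ms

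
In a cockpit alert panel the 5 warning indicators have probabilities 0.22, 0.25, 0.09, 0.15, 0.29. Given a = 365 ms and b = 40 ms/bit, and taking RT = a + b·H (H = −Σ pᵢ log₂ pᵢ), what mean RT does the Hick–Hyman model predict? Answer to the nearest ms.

H = 0.22·log₂(1/0.22) + 0.25·log₂(1/0.25) + 0.09·log₂(1/0.09) + 0.15·log₂(1/0.15) + 0.29·log₂(1/0.29) = 2.2217 bits.
RT = 365 + 40 × 2.2217 = 453.87 ms.

454 ms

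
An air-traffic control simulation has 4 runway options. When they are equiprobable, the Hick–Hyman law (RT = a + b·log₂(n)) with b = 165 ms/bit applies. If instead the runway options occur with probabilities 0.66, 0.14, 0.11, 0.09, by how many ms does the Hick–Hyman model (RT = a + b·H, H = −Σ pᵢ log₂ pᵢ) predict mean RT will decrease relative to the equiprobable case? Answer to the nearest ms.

The RT saving is b·ΔH. Equiprobable H₀ = log₂(4) = 2.0000 bits; with the given probabilities H = 1.4557 bits.
b·(H₀ − H) = 165 × (2.0000 − 1.4557) = 89.81 ms.

90 ms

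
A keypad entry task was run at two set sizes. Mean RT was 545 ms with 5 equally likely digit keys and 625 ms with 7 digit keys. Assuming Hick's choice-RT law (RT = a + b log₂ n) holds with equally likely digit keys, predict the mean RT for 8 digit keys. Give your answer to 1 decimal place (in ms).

With log₂ n on the abscissa the relation is linear; from the two conditions:
  b = (625 − 545) / (log₂ 7 − log₂ 5) = 80 / (2.8074 − 2.3219) = 164.803 ms/bit
  a = 545 − 164.803 × 2.3219 = 162.338 ms
Then RT(8) = 162.338 + 164.803 × log₂ 8 = 162.338 + 164.803 × 3 ≈ 656.749 ms.

656.7 ms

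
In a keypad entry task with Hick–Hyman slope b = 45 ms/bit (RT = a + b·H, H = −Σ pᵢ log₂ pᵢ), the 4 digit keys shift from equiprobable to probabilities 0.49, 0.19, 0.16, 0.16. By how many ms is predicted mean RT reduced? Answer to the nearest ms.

The RT saving is b·ΔH. Equiprobable H₀ = log₂(4) = 2.0000 bits; with the given probabilities H = 1.8055 bits.
b·(H₀ − H) = 45 × (2.0000 − 1.8055) = 8.75 ms.

9 ms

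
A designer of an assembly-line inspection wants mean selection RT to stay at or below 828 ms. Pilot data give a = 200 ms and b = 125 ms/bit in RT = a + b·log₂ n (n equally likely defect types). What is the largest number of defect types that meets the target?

32

Information budget: (828 − 200)/125 = 5.0240 bits, so n ≤ 2^5.0240 = 32.537 → at most 32.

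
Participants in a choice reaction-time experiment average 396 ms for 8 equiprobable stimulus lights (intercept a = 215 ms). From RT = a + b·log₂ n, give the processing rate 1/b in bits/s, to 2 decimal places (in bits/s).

b = (396 − 215)/log₂ 8 = 181/3 = 60.333 ms per bit = 0.06033 s/bit; the reciprocal is 16.575 bits/s.

16.57 bits/s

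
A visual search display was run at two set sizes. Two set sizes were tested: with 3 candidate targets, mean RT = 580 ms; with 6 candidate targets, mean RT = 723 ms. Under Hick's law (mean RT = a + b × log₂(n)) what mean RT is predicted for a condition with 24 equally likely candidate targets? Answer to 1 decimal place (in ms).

Solve the two-equation system in a and b:
  b = (723 − 580) / (log₂ 6 − log₂ 3) = 143 / (2.5850 − 1.5850) = 143.000 ms/bit
  a = 580 − 143.000 × 1.5850 = 353.350 ms
Then RT(24) = 353.350 + 143.000 × log₂ 24 = 353.350 + 143.000 × 4.5850 ≈ 1009.000 ms.

1009.0 ms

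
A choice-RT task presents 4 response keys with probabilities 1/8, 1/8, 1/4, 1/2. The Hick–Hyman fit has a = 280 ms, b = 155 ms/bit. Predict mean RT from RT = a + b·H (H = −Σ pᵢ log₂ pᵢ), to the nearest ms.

551 ms

H = −Σ pᵢ log₂ pᵢ = 0.125·3 + 0.125·3 + 0.25·2 + 0.5·1 = 1.750 bits.
RT = 280 + 155 × 1.750 = 551.25 ms.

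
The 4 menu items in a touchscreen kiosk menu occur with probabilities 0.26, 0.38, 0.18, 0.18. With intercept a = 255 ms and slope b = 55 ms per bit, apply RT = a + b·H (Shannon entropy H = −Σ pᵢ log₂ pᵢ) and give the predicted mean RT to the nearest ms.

361 ms

Entropy contributions −pᵢ log₂ pᵢ: 0.5053, 0.5305, 0.4453, 0.4453; sum H = 1.9264 bits.
RT = a + bH = 255 + 55·1.9264 = 360.95 ms.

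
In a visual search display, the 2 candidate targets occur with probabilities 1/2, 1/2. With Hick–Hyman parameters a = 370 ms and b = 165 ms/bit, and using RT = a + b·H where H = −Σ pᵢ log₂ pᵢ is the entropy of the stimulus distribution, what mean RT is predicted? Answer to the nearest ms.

H = −Σ pᵢ log₂ pᵢ = 0.5·1 + 0.5·1 = 1.000 bits.
RT = 370 + 165 × 1.000 = 535.00 ms.

535 ms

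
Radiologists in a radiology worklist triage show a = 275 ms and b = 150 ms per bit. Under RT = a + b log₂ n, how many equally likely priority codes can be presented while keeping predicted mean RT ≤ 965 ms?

150·log₂ n ≤ 965 − 275 = 690, giving log₂ n ≤ 4.6000 and n ≤ 24.251. The largest whole number is 24.

24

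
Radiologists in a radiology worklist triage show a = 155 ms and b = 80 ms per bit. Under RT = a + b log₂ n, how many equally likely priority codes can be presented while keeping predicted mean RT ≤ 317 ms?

Information budget: (317 − 155)/80 = 2.0250 bits, so n ≤ 2^2.0250 = 4.070 → at most 4.

4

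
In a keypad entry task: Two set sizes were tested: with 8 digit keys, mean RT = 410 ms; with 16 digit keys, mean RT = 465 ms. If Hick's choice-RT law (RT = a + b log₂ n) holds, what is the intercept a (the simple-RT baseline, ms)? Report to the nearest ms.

The slope on a log₂ axis is (465 − 410) / (4 − 3) = 55 ms/bit.
Intercept: a = 410 − 55·log₂(8) = 245.000 ms.

245 ms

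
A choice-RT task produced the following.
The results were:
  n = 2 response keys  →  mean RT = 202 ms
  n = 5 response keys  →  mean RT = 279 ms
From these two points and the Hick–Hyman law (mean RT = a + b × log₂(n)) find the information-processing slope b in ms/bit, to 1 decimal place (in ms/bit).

The slope on a log₂ axis is (279 − 202) / (2.3219 − 1) = 58.248 ms/bit.

58.2 ms/bit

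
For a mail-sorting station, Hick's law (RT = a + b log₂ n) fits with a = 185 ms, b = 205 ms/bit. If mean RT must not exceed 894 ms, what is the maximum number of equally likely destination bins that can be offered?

10

Set 185 + 205·log₂ n ≤ 894 → log₂ n ≤ (894 − 185)/205 = 3.4585.
So n ≤ 2^3.4585 = 10.993; the largest integer n is 10.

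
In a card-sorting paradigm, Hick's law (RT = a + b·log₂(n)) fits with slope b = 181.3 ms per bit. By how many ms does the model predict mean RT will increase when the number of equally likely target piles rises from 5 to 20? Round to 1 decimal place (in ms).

362.6 ms

Only the slope matters, since a is common to both: ΔRT = b·log₂(n₂/n₁).
log₂(20) − log₂(5) = log₂(20/5) = log₂(4) = 2.
ΔRT = 181.3 × 2.0000 = 362.600 ms.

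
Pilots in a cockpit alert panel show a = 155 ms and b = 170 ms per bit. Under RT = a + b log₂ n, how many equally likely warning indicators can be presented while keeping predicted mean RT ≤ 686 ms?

170·log₂ n ≤ 686 − 155 = 531, giving log₂ n ≤ 3.1235 and n ≤ 8.715. The largest whole number is 8.

8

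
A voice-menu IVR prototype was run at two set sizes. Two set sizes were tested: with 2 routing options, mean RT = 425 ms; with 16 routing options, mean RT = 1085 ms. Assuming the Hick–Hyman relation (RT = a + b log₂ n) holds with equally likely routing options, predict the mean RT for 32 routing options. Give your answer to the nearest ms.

1305 ms

RT is linear in log₂ n, so two points fix the line:
  b = (1085 − 425) / (log₂ 16 − log₂ 2) = 660 / (4 − 1) = 220 ms/bit
  a = 425 − 220 × 1 = 205 ms
Then RT(32) = 205 + 220 × log₂ 32 = 205 + 220 × 5 ≈ 1305.000 ms.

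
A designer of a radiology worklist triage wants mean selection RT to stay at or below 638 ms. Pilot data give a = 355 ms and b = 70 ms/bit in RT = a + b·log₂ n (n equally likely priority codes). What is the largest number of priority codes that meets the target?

70·log₂ n ≤ 638 − 355 = 283, giving log₂ n ≤ 4.0429 and n ≤ 16.482. The largest whole number is 16.

16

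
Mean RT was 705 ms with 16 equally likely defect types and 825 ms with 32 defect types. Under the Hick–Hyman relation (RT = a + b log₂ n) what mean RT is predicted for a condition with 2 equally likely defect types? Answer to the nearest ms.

Solve the two-equation system in a and b:
  b = (825 − 705) / (log₂ 32 − log₂ 16) = 120 / (5 − 4) = 120 ms/bit
  a = 705 − 120 × 4 = 225 ms
Then RT(2) = 225 + 120 × log₂ 2 = 225 + 120 × 1 ≈ 345.000 ms.

345 ms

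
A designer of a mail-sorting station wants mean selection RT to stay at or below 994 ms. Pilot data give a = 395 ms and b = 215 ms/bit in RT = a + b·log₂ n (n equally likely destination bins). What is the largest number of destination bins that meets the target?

6

Information budget: (994 − 395)/215 = 2.7860 bits, so n ≤ 2^2.7860 = 6.897 → at most 6.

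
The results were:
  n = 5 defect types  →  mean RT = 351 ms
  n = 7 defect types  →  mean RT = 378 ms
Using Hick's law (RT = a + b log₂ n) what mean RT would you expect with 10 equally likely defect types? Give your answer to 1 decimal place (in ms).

406.6 ms

With log₂ n on the abscissa the relation is linear; from the two conditions:
  b = (378 − 351) / (log₂ 7 − log₂ 5) = 27 / (2.8074 − 2.3219) = 55.621 ms/bit
  a = 351 − 55.621 × 2.3219 = 221.852 ms
Then RT(10) = 221.852 + 55.621 × log₂ 10 = 221.852 + 55.621 × 3.3219 ≈ 406.621 ms.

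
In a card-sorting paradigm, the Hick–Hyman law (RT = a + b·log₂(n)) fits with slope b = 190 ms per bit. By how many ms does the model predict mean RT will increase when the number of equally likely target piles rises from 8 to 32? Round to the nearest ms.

380 ms

ΔRT = (a + b log₂ n₂) − (a + b log₂ n₁) = b·(log₂ n₂ − log₂ n₁).
log₂(32) − log₂(8) = log₂(32/8) = log₂(4) = 2.
ΔRT = 190 × 2.0000 = 380.000 ms.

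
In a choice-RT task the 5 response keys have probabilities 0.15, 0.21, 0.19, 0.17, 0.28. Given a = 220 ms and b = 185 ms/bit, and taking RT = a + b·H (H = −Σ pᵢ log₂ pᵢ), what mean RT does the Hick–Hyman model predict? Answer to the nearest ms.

643 ms

Entropy contributions −pᵢ log₂ pᵢ: 0.4105, 0.4728, 0.4552, 0.4346, 0.5142; sum H = 2.2874 bits.
RT = a + bH = 220 + 185·2.2874 = 643.17 ms.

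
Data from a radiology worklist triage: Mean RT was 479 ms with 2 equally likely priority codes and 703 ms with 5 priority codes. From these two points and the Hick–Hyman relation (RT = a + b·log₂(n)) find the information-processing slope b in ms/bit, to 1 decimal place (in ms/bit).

Slope: b = (703 − 479) / (log₂ 5 − log₂ 2) = 224/1.3219 = 169.449 ms/bit.

169.4 ms/bit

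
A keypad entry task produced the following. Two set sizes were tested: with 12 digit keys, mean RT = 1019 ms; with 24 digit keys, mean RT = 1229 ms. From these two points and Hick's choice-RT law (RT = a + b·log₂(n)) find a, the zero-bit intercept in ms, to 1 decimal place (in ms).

The slope on a log₂ axis is (1229 − 1019) / (4.5850 − 3.5850) = 210.000 ms/bit.
Intercept: a = 1019 − 210.000·log₂(12) = 266.158 ms.

266.2 ms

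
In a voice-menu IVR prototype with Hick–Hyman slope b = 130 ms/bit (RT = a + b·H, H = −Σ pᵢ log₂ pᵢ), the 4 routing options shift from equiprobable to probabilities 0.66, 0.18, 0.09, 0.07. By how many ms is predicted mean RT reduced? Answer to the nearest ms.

Equiprobable entropy H₀ = log₂ 4 = 2.0000 bits.
Skewed entropy H = −Σ pᵢ log₂ pᵢ = 1.4222 bits.
ΔRT = b·(H₀ − H) = 130 × 0.5778 = 75.12 ms.

75 ms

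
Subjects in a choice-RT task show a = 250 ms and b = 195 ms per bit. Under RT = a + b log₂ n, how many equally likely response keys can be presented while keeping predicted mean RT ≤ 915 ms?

10

Set 250 + 195·log₂ n ≤ 915 → log₂ n ≤ (915 − 250)/195 = 3.4103.
So n ≤ 2^3.4103 = 10.631; the largest integer n is 10.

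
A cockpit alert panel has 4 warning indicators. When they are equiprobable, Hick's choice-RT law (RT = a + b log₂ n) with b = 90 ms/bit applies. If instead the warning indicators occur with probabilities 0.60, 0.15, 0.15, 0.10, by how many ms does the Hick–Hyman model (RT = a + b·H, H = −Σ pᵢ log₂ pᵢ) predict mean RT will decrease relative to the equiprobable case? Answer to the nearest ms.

36 ms

The RT saving is b·ΔH. Equiprobable H₀ = log₂(4) = 2.0000 bits; with the given probabilities H = 1.5955 bits.
b·(H₀ − H) = 90 × (2.0000 − 1.5955) = 36.41 ms.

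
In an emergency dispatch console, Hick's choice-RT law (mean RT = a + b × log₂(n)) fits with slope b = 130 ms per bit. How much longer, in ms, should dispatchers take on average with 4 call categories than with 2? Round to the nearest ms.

Only the slope matters, since a is common to both: ΔRT = b·log₂(n₂/n₁).
log₂(4) − log₂(2) = log₂(4/2) = log₂(2) = 1.
ΔRT = 130 × 1.0000 = 130.000 ms.

130 ms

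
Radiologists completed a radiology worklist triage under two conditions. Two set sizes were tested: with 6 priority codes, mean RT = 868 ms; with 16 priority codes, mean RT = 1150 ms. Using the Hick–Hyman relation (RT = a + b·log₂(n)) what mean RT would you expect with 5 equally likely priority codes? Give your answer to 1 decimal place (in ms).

815.6 ms

Solve the two-equation system in a and b:
  b = (1150 − 868) / (log₂ 16 − log₂ 6) = 282 / (4 − 2.5850) = 199.288 ms/bit
  a = 868 − 199.288 × 2.5850 = 352.848 ms
Then RT(5) = 352.848 + 199.288 × log₂ 5 = 352.848 + 199.288 × 2.3219 ≈ 815.580 ms.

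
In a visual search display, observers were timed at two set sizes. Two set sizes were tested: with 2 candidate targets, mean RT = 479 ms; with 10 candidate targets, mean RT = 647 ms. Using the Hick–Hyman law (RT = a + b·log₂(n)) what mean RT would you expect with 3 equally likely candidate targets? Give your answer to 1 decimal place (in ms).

521.3 ms

Fit slope and intercept:
  b = (647 − 479) / (log₂ 10 − log₂ 2) = 168 / (3.3219 − 1) = 72.354 ms/bit
  a = 479 − 72.354 × 1 = 406.646 ms
Then RT(3) = 406.646 + 72.354 × log₂ 3 = 406.646 + 72.354 × 1.5850 ≈ 521.324 ms.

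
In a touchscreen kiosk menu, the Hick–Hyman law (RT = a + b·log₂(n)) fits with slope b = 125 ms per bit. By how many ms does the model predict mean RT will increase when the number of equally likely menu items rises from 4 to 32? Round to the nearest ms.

375 ms

Only the slope matters, since a is common to both: ΔRT = b·log₂(n₂/n₁).
log₂(32) − log₂(4) = log₂(32/4) = log₂(8) = 3.
ΔRT = 125 × 3.0000 = 375.000 ms.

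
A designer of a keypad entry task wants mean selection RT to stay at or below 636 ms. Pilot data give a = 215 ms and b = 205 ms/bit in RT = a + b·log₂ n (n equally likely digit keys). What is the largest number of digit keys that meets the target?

Information budget: (636 − 215)/205 = 2.0537 bits, so n ≤ 2^2.0537 = 4.152 → at most 4.

4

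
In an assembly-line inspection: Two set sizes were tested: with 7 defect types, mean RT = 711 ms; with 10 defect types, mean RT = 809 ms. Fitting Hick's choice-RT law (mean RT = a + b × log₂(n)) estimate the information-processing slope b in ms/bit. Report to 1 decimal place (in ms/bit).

190.4 ms/bit

Slope: b = (809 − 711) / (log₂ 10 − log₂ 7) = 98/0.5146 = 190.449 ms/bit.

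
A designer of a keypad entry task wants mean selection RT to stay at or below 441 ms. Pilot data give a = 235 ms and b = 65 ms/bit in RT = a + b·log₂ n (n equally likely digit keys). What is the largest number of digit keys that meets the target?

Information budget: (441 − 235)/65 = 3.1692 bits, so n ≤ 2^3.1692 = 8.996 → at most 8.

8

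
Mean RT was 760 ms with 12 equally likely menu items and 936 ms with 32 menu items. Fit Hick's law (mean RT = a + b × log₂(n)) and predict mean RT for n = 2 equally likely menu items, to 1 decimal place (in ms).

438.5 ms

Solve the two-equation system in a and b:
  b = (936 − 760) / (log₂ 32 − log₂ 12) = 176 / (5 − 3.5850) = 124.378 ms/bit
  a = 760 − 124.378 × 3.5850 = 314.108 ms
Then RT(2) = 314.108 + 124.378 × log₂ 2 = 314.108 + 124.378 × 1 ≈ 438.487 ms.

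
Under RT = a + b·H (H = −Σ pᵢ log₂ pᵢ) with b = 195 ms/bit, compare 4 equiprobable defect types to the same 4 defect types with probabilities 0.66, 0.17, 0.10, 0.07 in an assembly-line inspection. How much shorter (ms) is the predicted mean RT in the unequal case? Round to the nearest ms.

The RT saving is b·ΔH. Equiprobable H₀ = log₂(4) = 2.0000 bits; with the given probabilities H = 1.4310 bits.
b·(H₀ − H) = 195 × (2.0000 − 1.4310) = 110.96 ms.

111 ms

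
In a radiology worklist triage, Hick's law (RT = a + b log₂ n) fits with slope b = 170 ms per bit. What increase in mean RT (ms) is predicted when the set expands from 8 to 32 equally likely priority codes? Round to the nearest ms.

340 ms

ΔRT = (a + b log₂ n₂) − (a + b log₂ n₁) = b·(log₂ n₂ − log₂ n₁).
log₂(32) − log₂(8) = log₂(32/8) = log₂(4) = 2.
ΔRT = 170 × 2.0000 = 340.000 ms.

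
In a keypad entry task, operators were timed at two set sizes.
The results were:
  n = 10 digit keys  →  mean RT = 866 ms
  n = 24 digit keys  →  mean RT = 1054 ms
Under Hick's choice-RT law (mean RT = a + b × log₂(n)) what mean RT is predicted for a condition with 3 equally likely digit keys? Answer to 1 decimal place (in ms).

Solve the two-equation system in a and b:
  b = (1054 − 866) / (log₂ 24 − log₂ 10) = 188 / (4.5850 − 3.3219) = 148.848 ms/bit
  a = 866 − 148.848 × 3.3219 = 371.538 ms
Then RT(3) = 371.538 + 148.848 × log₂ 3 = 371.538 + 148.848 × 1.5850 ≈ 607.456 ms.

607.5 ms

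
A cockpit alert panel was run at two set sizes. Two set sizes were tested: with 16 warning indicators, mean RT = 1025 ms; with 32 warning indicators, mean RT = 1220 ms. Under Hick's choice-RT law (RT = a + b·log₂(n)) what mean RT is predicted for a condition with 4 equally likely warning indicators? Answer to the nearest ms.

635 ms

Fit slope and intercept:
  b = (1220 − 1025) / (log₂ 32 − log₂ 16) = 195 / (5 − 4) = 195 ms/bit
  a = 1025 − 195 × 4 = 245 ms
Then RT(4) = 245 + 195 × log₂ 4 = 245 + 195 × 2 ≈ 635.000 ms.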